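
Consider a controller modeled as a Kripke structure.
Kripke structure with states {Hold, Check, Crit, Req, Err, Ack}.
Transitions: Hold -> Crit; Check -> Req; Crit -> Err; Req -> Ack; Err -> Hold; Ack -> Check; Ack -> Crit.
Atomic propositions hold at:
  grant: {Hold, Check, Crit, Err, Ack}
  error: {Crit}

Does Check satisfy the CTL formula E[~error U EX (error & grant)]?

Yes

Sat(~error) = {Hold, Check, Req, Err, Ack}
Sat(error & grant) = {Crit}
Sat(EX (error & grant)) = {s : some successor in {Crit}} = {Hold, Ack}
E[~error U EX (error & grant)]: least fixpoint, start Z0 = Sat(EX (error & grant)) = {Hold, Ack}, add states in Sat(~error) with some successor in Z. Z1 = {Hold, Req, Err, Ack}; Z2 = {Hold, Check, Req, Err, Ack}; fixed.
Sat(E[~error U EX (error & grant)]) = {Hold, Check, Req, Err, Ack}
Check ∈ Sat(E[~error U EX (error & grant)]) = {Hold, Check, Req, Err, Ack}, so the formula holds at Check.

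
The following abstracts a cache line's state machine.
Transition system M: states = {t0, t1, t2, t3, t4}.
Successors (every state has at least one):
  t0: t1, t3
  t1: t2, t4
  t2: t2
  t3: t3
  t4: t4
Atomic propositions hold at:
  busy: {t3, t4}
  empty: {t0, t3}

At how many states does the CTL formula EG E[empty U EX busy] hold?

Sat(EX busy) = {s : some successor in {t3, t4}} = {t0, t1, t3, t4}
E[empty U EX busy]: least fixpoint, start Z0 = Sat(EX busy) = {t0, t1, t3, t4}, add states in Sat(empty) with some successor in Z. Already a fixed point.
Sat(E[empty U EX busy]) = {t0, t1, t3, t4}
EG E[empty U EX busy]: greatest fixpoint, start Z0 = {t0, t1, t3, t4}, keep only states in Sat with some successor in Z. Already a fixed point.
Sat(EG E[empty U EX busy]) = {t0, t1, t3, t4}
|Sat(EG E[empty U EX busy])| = |{t0, t1, t3, t4}| = 4.

4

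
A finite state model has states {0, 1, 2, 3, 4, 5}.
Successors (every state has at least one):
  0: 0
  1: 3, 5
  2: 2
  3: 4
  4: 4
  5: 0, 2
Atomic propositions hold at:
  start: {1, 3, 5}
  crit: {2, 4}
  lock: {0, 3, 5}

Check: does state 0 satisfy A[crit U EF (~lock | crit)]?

No

Sat(~lock) = {1, 2, 4}
Sat(~lock | crit) = {1, 2, 4}
EF (~lock | crit): least fixpoint, start Z0 = {1, 2, 4}, add states with some successor in Z. Z1 = {1, 2, 3, 4, 5}; fixed.
Sat(EF (~lock | crit)) = {1, 2, 3, 4, 5}
A[crit U EF (~lock | crit)]: least fixpoint, start Z0 = Sat(EF (~lock | crit)) = {1, 2, 3, 4, 5}, add states in Sat(crit) with every successor in Z. Already a fixed point.
Sat(A[crit U EF (~lock | crit)]) = {1, 2, 3, 4, 5}
0 ∉ Sat(A[crit U EF (~lock | crit)]) = {1, 2, 3, 4, 5}, so the formula does not hold at 0.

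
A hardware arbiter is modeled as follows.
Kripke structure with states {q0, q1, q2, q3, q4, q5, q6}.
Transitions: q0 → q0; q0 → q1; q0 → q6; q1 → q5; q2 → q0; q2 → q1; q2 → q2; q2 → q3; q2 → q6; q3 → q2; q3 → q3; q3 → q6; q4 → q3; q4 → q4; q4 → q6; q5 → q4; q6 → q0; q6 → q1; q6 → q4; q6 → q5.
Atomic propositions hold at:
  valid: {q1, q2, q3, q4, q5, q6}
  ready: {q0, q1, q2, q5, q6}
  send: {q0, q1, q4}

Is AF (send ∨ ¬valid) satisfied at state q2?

No

Sat(¬valid) = {q0}
Sat(send ∨ ¬valid) = {q0, q1, q4}
AF (send ∨ ¬valid): least fixpoint, start Z0 = {q0, q1, q4}, add states with every successor in Z. Z1 = {q0, q1, q4, q5}; Z2 = {q0, q1, q4, q5, q6}; fixed.
Sat(AF (send ∨ ¬valid)) = {q0, q1, q4, q5, q6}
q2 ∉ Sat(AF (send ∨ ¬valid)) = {q0, q1, q4, q5, q6}, so the formula does not hold at q2.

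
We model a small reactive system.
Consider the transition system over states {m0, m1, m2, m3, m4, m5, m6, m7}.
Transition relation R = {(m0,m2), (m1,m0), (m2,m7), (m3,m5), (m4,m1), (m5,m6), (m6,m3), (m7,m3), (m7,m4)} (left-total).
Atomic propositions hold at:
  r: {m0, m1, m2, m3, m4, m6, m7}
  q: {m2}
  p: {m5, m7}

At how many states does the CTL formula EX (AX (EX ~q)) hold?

7

Sat(~q) = {m0, m1, m3, m4, m5, m6, m7}
Sat(EX ~q) = {s : some successor in {m0, m1, m3, m4, m5, m6, m7}} = {m1, m2, m3, m4, m5, m6, m7}
Sat(AX (EX ~q)) = {s : every successor in {m1, m2, m3, m4, m5, m6, m7}} = {m0, m2, m3, m4, m5, m6, m7}
Sat(EX (AX (EX ~q))) = {s : some successor in {m0, m2, m3, m4, m5, m6, m7}} = {m0, m1, m2, m3, m5, m6, m7}
|Sat(EX (AX (EX ~q)))| = |{m0, m1, m2, m3, m5, m6, m7}| = 7.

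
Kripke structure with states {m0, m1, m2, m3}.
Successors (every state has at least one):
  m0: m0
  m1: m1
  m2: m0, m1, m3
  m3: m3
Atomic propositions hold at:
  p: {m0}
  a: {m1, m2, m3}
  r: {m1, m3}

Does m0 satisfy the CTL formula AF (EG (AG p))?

Yes

AG p: greatest fixpoint, start Z0 = {m0}, keep only states in Sat with every successor in Z. Already a fixed point.
Sat(AG p) = {m0}
EG (AG p): greatest fixpoint, start Z0 = {m0}, keep only states in Sat with some successor in Z. Already a fixed point.
Sat(EG (AG p)) = {m0}
AF (EG (AG p)): least fixpoint, start Z0 = {m0}, add states with every successor in Z. Already a fixed point.
Sat(AF (EG (AG p))) = {m0}
m0 ∈ Sat(AF (EG (AG p))) = {m0}, so the formula holds at m0.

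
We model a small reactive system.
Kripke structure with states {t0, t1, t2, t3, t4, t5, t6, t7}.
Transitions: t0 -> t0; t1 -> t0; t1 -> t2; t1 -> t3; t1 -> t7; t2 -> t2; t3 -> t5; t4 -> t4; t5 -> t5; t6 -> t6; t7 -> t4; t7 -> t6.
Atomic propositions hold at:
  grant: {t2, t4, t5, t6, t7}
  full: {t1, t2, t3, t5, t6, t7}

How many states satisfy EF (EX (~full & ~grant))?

Sat(~full) = {t0, t4}
Sat(~grant) = {t0, t1, t3}
Sat(~full & ~grant) = {t0}
Sat(EX (~full & ~grant)) = {s : some successor in {t0}} = {t0, t1}
EF (EX (~full & ~grant)): least fixpoint, start Z0 = {t0, t1}, add states with some successor in Z. Already a fixed point.
Sat(EF (EX (~full & ~grant))) = {t0, t1}
|Sat(EF (EX (~full & ~grant)))| = |{t0, t1}| = 2.

2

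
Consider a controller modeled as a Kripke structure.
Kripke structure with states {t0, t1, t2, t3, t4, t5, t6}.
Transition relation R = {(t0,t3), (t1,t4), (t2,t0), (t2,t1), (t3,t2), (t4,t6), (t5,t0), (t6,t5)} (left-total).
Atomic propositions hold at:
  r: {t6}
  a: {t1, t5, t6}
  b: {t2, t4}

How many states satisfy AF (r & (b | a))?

Sat(b | a) = {t1, t2, t4, t5, t6}
Sat(r & (b | a)) = {t6}
AF (r & (b | a)): least fixpoint, start Z0 = {t6}, add states with every successor in Z. Z1 = {t4, t6}; Z2 = {t1, t4, t6}; fixed.
Sat(AF (r & (b | a))) = {t1, t4, t6}
|Sat(AF (r & (b | a)))| = |{t1, t4, t6}| = 3.

3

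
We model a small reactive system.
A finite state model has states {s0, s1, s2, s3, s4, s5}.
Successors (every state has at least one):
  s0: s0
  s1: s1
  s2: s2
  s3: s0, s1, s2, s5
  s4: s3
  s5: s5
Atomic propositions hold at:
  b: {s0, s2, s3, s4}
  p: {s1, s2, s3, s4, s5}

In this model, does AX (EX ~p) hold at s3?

Sat(~p) = {s0}
Sat(EX ~p) = {s : some successor in {s0}} = {s0, s3}
Sat(AX (EX ~p)) = {s : every successor in {s0, s3}} = {s0, s4}
s3 ∉ Sat(AX (EX ~p)) = {s0, s4}, so the formula does not hold at s3.

No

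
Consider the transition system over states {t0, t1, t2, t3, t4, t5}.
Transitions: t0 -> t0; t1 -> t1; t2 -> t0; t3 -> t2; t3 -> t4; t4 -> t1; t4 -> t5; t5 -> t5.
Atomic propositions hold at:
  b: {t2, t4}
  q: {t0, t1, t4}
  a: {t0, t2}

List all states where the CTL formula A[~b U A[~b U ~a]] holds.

{t1, t3, t4, t5}

Sat(~b) = {t0, t1, t3, t5}
Sat(~a) = {t1, t3, t4, t5}
A[~b U ~a]: least fixpoint, start Z0 = Sat(~a) = {t1, t3, t4, t5}, add states in Sat(~b) with every successor in Z. Already a fixed point.
Sat(A[~b U ~a]) = {t1, t3, t4, t5}
A[~b U A[~b U ~a]]: least fixpoint, start Z0 = Sat(A[~b U ~a]) = {t1, t3, t4, t5}, add states in Sat(~b) with every successor in Z. Already a fixed point.
Sat(A[~b U A[~b U ~a]]) = {t1, t3, t4, t5}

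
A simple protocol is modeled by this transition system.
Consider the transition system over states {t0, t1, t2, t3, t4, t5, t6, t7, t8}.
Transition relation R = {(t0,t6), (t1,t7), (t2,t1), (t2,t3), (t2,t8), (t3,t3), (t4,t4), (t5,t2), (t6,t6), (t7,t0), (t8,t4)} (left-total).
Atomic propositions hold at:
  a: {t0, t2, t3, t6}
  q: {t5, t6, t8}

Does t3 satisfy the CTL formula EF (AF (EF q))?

No

EF q: least fixpoint, start Z0 = {t5, t6, t8}, add states with some successor in Z. Z1 = {t0, t2, t5, t6, t8}; Z2 = {t0, t2, t5, t6, t7, t8}; Z3 = {t0, t1, t2, t5, t6, t7, t8}; fixed.
Sat(EF q) = {t0, t1, t2, t5, t6, t7, t8}
AF (EF q): least fixpoint, start Z0 = {t0, t1, t2, t5, t6, t7, t8}, add states with every successor in Z. Already a fixed point.
Sat(AF (EF q)) = {t0, t1, t2, t5, t6, t7, t8}
EF (AF (EF q)): least fixpoint, start Z0 = {t0, t1, t2, t5, t6, t7, t8}, add states with some successor in Z. Already a fixed point.
Sat(EF (AF (EF q))) = {t0, t1, t2, t5, t6, t7, t8}
t3 ∉ Sat(EF (AF (EF q))) = {t0, t1, t2, t5, t6, t7, t8}, so the formula does not hold at t3.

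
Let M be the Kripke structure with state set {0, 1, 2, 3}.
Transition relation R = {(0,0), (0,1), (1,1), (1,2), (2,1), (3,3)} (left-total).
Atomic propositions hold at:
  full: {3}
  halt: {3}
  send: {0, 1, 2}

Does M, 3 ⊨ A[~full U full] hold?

Sat(~full) = {0, 1, 2}
A[~full U full]: least fixpoint, start Z0 = Sat(full) = {3}, add states in Sat(~full) with every successor in Z. Already a fixed point.
Sat(A[~full U full]) = {3}
3 ∈ Sat(A[~full U full]) = {3}, so the formula holds at 3.

Yes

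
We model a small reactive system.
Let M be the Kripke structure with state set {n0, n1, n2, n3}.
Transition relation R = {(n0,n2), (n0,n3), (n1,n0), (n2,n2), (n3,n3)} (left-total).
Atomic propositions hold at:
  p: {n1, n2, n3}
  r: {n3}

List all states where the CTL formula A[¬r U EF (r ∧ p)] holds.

{n0, n1, n3}

Sat(¬r) = {n0, n1, n2}
Sat(r ∧ p) = {n3}
EF (r ∧ p): least fixpoint, start Z0 = {n3}, add states with some successor in Z. Z1 = {n0, n3}; Z2 = {n0, n1, n3}; fixed.
Sat(EF (r ∧ p)) = {n0, n1, n3}
A[¬r U EF (r ∧ p)]: least fixpoint, start Z0 = Sat(EF (r ∧ p)) = {n0, n1, n3}, add states in Sat(¬r) with every successor in Z. Already a fixed point.
Sat(A[¬r U EF (r ∧ p)]) = {n0, n1, n3}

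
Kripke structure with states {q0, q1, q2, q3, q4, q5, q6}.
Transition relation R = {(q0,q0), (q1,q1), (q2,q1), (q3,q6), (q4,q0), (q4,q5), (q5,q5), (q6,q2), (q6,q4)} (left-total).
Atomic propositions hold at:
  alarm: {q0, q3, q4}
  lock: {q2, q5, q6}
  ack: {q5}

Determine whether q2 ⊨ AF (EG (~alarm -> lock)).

Sat(~alarm) = {q1, q2, q5, q6}
Sat(~alarm -> lock) = {q0, q2, q3, q4, q5, q6}
EG (~alarm -> lock): greatest fixpoint, start Z0 = {q0, q2, q3, q4, q5, q6}, keep only states in Sat with some successor in Z. Z1 = {q0, q3, q4, q5, q6}; fixed.
Sat(EG (~alarm -> lock)) = {q0, q3, q4, q5, q6}
AF (EG (~alarm -> lock)): least fixpoint, start Z0 = {q0, q3, q4, q5, q6}, add states with every successor in Z. Already a fixed point.
Sat(AF (EG (~alarm -> lock))) = {q0, q3, q4, q5, q6}
q2 ∉ Sat(AF (EG (~alarm -> lock))) = {q0, q3, q4, q5, q6}, so the formula does not hold at q2.

No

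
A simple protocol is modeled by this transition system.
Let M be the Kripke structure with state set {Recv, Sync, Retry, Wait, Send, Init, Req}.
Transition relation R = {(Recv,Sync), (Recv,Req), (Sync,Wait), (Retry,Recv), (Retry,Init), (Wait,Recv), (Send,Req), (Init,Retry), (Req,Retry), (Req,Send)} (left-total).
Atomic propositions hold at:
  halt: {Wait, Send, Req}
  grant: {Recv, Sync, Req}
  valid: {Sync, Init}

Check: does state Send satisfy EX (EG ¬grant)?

Sat(¬grant) = {Retry, Wait, Send, Init}
EG ¬grant: greatest fixpoint, start Z0 = {Retry, Wait, Send, Init}, keep only states in Sat with some successor in Z. Z1 = {Retry, Init}; fixed.
Sat(EG ¬grant) = {Retry, Init}
Sat(EX (EG ¬grant)) = {s : some successor in {Retry, Init}} = {Retry, Init, Req}
Send ∉ Sat(EX (EG ¬grant)) = {Retry, Init, Req}, so the formula does not hold at Send.

No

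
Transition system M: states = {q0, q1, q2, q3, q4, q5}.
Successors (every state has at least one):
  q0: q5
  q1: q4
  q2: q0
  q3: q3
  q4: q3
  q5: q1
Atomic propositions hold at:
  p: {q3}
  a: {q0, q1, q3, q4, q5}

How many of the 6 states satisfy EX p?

Sat(EX p) = {s : some successor in {q3}} = {q3, q4}
|Sat(EX p)| = |{q3, q4}| = 2.

2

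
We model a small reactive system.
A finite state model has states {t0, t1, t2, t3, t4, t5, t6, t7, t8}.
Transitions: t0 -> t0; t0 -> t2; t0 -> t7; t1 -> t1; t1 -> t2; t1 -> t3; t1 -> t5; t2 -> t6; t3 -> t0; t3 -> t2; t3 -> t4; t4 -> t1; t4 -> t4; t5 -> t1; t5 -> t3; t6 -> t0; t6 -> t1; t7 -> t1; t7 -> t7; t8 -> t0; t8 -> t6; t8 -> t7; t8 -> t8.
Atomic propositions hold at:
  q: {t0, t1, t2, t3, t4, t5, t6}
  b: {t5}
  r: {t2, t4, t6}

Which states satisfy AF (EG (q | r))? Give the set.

Sat(q | r) = {t0, t1, t2, t3, t4, t5, t6}
EG (q | r): greatest fixpoint, start Z0 = {t0, t1, t2, t3, t4, t5, t6}, keep only states in Sat with some successor in Z. Already a fixed point.
Sat(EG (q | r)) = {t0, t1, t2, t3, t4, t5, t6}
AF (EG (q | r)): least fixpoint, start Z0 = {t0, t1, t2, t3, t4, t5, t6}, add states with every successor in Z. Already a fixed point.
Sat(AF (EG (q | r))) = {t0, t1, t2, t3, t4, t5, t6}

{t0, t1, t2, t3, t4, t5, t6}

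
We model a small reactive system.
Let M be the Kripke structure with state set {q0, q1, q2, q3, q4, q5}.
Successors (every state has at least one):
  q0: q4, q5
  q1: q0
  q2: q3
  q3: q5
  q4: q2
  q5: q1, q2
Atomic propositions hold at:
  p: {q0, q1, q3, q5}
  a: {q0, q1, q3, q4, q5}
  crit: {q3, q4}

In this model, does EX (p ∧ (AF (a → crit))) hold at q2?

Sat(a → crit) = {q2, q3, q4}
AF (a → crit): least fixpoint, start Z0 = {q2, q3, q4}, add states with every successor in Z. Already a fixed point.
Sat(AF (a → crit)) = {q2, q3, q4}
Sat(p ∧ (AF (a → crit))) = {q3}
Sat(EX (p ∧ (AF (a → crit)))) = {s : some successor in {q3}} = {q2}
q2 ∈ Sat(EX (p ∧ (AF (a → crit)))) = {q2}, so the formula holds at q2.

Yes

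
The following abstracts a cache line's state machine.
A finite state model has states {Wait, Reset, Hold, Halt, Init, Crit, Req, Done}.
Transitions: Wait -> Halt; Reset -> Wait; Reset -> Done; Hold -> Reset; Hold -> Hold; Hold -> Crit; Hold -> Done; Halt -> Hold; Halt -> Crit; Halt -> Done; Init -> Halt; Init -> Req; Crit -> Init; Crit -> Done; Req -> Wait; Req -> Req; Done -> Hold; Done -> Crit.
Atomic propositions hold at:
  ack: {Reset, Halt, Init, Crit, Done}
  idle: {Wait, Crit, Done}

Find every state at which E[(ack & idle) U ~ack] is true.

{Wait, Hold, Crit, Req, Done}

Sat(ack & idle) = {Crit, Done}
Sat(~ack) = {Wait, Hold, Req}
E[(ack & idle) U ~ack]: least fixpoint, start Z0 = Sat(~ack) = {Wait, Hold, Req}, add states in Sat(ack & idle) with some successor in Z. Z1 = {Wait, Hold, Req, Done}; Z2 = {Wait, Hold, Crit, Req, Done}; fixed.
Sat(E[(ack & idle) U ~ack]) = {Wait, Hold, Crit, Req, Done}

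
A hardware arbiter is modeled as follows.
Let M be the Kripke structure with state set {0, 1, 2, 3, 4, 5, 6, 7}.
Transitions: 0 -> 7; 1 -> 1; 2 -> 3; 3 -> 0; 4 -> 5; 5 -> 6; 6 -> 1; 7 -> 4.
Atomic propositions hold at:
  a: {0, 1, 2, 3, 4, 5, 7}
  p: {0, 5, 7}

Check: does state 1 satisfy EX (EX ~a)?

No

Sat(~a) = {6}
Sat(EX ~a) = {s : some successor in {6}} = {5}
Sat(EX (EX ~a)) = {s : some successor in {5}} = {4}
1 ∉ Sat(EX (EX ~a)) = {4}, so the formula does not hold at 1.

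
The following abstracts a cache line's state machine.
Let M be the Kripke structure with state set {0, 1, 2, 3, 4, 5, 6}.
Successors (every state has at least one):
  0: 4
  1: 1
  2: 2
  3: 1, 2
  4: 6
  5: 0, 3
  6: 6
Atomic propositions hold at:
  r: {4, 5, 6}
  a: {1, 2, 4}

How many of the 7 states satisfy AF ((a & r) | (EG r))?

Sat(a & r) = {4}
EG r: greatest fixpoint, start Z0 = {4, 5, 6}, keep only states in Sat with some successor in Z. Z1 = {4, 6}; fixed.
Sat(EG r) = {4, 6}
Sat((a & r) | (EG r)) = {4, 6}
AF ((a & r) | (EG r)): least fixpoint, start Z0 = {4, 6}, add states with every successor in Z. Z1 = {0, 4, 6}; fixed.
Sat(AF ((a & r) | (EG r))) = {0, 4, 6}
|Sat(AF ((a & r) | (EG r)))| = |{0, 4, 6}| = 3.

3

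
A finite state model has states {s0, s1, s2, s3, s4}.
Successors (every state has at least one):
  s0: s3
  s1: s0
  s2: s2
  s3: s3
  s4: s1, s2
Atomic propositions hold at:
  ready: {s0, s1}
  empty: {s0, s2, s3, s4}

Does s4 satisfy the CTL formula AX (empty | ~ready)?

Sat(~ready) = {s2, s3, s4}
Sat(empty | ~ready) = {s0, s2, s3, s4}
Sat(AX (empty | ~ready)) = {s : every successor in {s0, s2, s3, s4}} = {s0, s1, s2, s3}
s4 ∉ Sat(AX (empty | ~ready)) = {s0, s1, s2, s3}, so the formula does not hold at s4.

No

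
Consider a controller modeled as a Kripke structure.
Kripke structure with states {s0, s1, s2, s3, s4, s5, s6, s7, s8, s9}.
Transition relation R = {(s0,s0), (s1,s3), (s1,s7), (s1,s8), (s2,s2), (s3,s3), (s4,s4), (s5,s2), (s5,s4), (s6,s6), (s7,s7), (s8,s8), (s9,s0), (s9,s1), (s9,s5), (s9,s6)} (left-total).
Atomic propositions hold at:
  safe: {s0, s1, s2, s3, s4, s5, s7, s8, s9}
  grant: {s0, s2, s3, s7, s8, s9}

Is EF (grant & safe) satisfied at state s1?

Sat(grant & safe) = {s0, s2, s3, s7, s8, s9}
EF (grant & safe): least fixpoint, start Z0 = {s0, s2, s3, s7, s8, s9}, add states with some successor in Z. Z1 = {s0, s1, s2, s3, s5, s7, s8, s9}; fixed.
Sat(EF (grant & safe)) = {s0, s1, s2, s3, s5, s7, s8, s9}
s1 ∈ Sat(EF (grant & safe)) = {s0, s1, s2, s3, s5, s7, s8, s9}, so the formula holds at s1.

Yes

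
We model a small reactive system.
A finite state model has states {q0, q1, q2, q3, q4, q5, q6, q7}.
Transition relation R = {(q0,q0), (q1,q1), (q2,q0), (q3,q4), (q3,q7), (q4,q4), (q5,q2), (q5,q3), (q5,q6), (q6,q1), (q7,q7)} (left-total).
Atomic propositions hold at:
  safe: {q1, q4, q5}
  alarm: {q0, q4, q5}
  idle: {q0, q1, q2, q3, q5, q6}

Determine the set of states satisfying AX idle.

{q0, q1, q2, q5, q6}

Sat(AX idle) = {s : every successor in {q0, q1, q2, q3, q5, q6}} = {q0, q1, q2, q5, q6}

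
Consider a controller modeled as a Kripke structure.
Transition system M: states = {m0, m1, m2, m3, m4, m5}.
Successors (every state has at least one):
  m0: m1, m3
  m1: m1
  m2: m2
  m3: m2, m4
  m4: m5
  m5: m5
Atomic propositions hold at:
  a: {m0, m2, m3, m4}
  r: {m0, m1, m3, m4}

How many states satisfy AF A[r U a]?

A[r U a]: least fixpoint, start Z0 = Sat(a) = {m0, m2, m3, m4}, add states in Sat(r) with every successor in Z. Already a fixed point.
Sat(A[r U a]) = {m0, m2, m3, m4}
AF A[r U a]: least fixpoint, start Z0 = {m0, m2, m3, m4}, add states with every successor in Z. Already a fixed point.
Sat(AF A[r U a]) = {m0, m2, m3, m4}
|Sat(AF A[r U a])| = |{m0, m2, m3, m4}| = 4.

4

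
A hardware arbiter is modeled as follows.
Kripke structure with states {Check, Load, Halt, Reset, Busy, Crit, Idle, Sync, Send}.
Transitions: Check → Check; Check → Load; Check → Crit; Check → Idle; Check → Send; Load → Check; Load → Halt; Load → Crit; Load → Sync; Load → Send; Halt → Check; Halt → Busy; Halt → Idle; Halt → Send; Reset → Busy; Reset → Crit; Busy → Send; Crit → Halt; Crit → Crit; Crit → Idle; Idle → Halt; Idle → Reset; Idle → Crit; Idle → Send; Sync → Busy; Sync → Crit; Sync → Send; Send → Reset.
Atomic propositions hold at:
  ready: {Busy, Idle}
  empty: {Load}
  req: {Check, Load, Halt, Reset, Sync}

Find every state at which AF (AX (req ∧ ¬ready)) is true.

{Busy, Send}

Sat(¬ready) = {Check, Load, Halt, Reset, Crit, Sync, Send}
Sat(req ∧ ¬ready) = {Check, Load, Halt, Reset, Sync}
Sat(AX (req ∧ ¬ready)) = {s : every successor in {Check, Load, Halt, Reset, Sync}} = {Send}
AF (AX (req ∧ ¬ready)): least fixpoint, start Z0 = {Send}, add states with every successor in Z. Z1 = {Busy, Send}; fixed.
Sat(AF (AX (req ∧ ¬ready))) = {Busy, Send}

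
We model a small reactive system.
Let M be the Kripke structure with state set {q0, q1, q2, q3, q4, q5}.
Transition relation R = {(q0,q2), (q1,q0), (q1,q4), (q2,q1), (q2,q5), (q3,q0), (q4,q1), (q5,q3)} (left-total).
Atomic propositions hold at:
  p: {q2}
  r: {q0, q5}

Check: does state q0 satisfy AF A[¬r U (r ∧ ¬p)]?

Sat(¬r) = {q1, q2, q3, q4}
Sat(¬p) = {q0, q1, q3, q4, q5}
Sat(r ∧ ¬p) = {q0, q5}
A[¬r U (r ∧ ¬p)]: least fixpoint, start Z0 = Sat((r ∧ ¬p)) = {q0, q5}, add states in Sat(¬r) with every successor in Z. Z1 = {q0, q3, q5}; fixed.
Sat(A[¬r U (r ∧ ¬p)]) = {q0, q3, q5}
AF A[¬r U (r ∧ ¬p)]: least fixpoint, start Z0 = {q0, q3, q5}, add states with every successor in Z. Already a fixed point.
Sat(AF A[¬r U (r ∧ ¬p)]) = {q0, q3, q5}
q0 ∈ Sat(AF A[¬r U (r ∧ ¬p)]) = {q0, q3, q5}, so the formula holds at q0.

Yes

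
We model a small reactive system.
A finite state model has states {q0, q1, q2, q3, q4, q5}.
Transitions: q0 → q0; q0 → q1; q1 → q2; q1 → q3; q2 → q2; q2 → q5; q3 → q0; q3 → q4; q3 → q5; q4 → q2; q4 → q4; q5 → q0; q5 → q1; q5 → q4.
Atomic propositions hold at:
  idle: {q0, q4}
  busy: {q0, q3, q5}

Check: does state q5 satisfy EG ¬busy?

No

Sat(¬busy) = {q1, q2, q4}
EG ¬busy: greatest fixpoint, start Z0 = {q1, q2, q4}, keep only states in Sat with some successor in Z. Already a fixed point.
Sat(EG ¬busy) = {q1, q2, q4}
q5 ∉ Sat(EG ¬busy) = {q1, q2, q4}, so the formula does not hold at q5.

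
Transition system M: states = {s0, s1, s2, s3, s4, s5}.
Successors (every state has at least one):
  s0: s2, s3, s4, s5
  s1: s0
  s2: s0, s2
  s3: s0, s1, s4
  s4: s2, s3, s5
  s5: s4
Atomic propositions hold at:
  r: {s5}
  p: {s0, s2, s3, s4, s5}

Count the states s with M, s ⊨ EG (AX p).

5

Sat(AX p) = {s : every successor in {s0, s2, s3, s4, s5}} = {s0, s1, s2, s4, s5}
EG (AX p): greatest fixpoint, start Z0 = {s0, s1, s2, s4, s5}, keep only states in Sat with some successor in Z. Already a fixed point.
Sat(EG (AX p)) = {s0, s1, s2, s4, s5}
|Sat(EG (AX p))| = |{s0, s1, s2, s4, s5}| = 5.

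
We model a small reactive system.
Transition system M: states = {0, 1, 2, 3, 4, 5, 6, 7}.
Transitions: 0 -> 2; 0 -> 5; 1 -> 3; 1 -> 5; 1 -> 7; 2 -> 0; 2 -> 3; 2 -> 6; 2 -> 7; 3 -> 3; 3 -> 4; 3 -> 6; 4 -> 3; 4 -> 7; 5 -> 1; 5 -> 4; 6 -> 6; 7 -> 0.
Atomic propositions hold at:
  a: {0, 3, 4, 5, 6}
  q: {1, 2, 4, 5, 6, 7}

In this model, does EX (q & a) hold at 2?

Yes

Sat(q & a) = {4, 5, 6}
Sat(EX (q & a)) = {s : some successor in {4, 5, 6}} = {0, 1, 2, 3, 5, 6}
2 ∈ Sat(EX (q & a)) = {0, 1, 2, 3, 5, 6}, so the formula holds at 2.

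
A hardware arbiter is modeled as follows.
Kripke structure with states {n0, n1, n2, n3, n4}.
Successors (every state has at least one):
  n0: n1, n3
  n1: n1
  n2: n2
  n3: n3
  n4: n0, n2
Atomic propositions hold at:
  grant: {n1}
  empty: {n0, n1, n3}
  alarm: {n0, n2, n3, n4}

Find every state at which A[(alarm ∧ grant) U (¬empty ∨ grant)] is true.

{n1, n2, n4}

Sat(alarm ∧ grant) = ∅
Sat(¬empty) = {n2, n4}
Sat(¬empty ∨ grant) = {n1, n2, n4}
A[(alarm ∧ grant) U (¬empty ∨ grant)]: least fixpoint, start Z0 = Sat((¬empty ∨ grant)) = {n1, n2, n4}, add states in Sat(alarm ∧ grant) with every successor in Z. Already a fixed point.
Sat(A[(alarm ∧ grant) U (¬empty ∨ grant)]) = {n1, n2, n4}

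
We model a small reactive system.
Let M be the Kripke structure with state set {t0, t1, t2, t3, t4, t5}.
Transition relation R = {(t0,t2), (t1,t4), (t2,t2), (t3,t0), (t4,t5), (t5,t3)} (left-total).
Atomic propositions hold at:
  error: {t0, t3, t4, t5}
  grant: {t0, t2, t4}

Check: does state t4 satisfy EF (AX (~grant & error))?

Yes

Sat(~grant) = {t1, t3, t5}
Sat(~grant & error) = {t3, t5}
Sat(AX (~grant & error)) = {s : every successor in {t3, t5}} = {t4, t5}
EF (AX (~grant & error)): least fixpoint, start Z0 = {t4, t5}, add states with some successor in Z. Z1 = {t1, t4, t5}; fixed.
Sat(EF (AX (~grant & error))) = {t1, t4, t5}
t4 ∈ Sat(EF (AX (~grant & error))) = {t1, t4, t5}, so the formula holds at t4.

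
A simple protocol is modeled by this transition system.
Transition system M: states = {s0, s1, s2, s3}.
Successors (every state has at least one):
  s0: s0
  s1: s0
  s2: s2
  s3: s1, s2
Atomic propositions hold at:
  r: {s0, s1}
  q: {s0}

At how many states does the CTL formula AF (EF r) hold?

EF r: least fixpoint, start Z0 = {s0, s1}, add states with some successor in Z. Z1 = {s0, s1, s3}; fixed.
Sat(EF r) = {s0, s1, s3}
AF (EF r): least fixpoint, start Z0 = {s0, s1, s3}, add states with every successor in Z. Already a fixed point.
Sat(AF (EF r)) = {s0, s1, s3}
|Sat(AF (EF r))| = |{s0, s1, s3}| = 3.

3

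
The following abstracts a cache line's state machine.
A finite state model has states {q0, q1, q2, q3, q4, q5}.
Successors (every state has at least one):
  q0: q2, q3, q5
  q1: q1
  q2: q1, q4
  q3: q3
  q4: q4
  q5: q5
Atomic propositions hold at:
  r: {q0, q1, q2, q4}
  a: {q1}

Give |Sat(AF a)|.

AF a: least fixpoint, start Z0 = {q1}, add states with every successor in Z. Already a fixed point.
Sat(AF a) = {q1}
|Sat(AF a)| = |{q1}| = 1.

1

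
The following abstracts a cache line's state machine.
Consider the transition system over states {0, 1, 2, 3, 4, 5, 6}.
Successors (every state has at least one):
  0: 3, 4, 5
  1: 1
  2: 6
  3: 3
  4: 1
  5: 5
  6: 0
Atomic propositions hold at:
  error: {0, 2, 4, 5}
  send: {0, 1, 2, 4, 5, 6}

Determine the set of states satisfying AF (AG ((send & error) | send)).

{1, 4, 5}

Sat(send & error) = {0, 2, 4, 5}
Sat((send & error) | send) = {0, 1, 2, 4, 5, 6}
AG ((send & error) | send): greatest fixpoint, start Z0 = {0, 1, 2, 4, 5, 6}, keep only states in Sat with every successor in Z. Z1 = {1, 2, 4, 5, 6}; Z2 = {1, 2, 4, 5}; Z3 = {1, 4, 5}; fixed.
Sat(AG ((send & error) | send)) = {1, 4, 5}
AF (AG ((send & error) | send)): least fixpoint, start Z0 = {1, 4, 5}, add states with every successor in Z. Already a fixed point.
Sat(AF (AG ((send & error) | send))) = {1, 4, 5}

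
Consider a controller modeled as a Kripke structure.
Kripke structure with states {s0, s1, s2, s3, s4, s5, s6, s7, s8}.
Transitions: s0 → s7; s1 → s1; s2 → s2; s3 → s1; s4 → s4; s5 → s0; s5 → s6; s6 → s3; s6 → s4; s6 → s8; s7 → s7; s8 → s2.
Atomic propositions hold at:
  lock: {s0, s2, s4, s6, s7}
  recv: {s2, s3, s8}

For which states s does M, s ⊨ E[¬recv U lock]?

{s0, s2, s4, s5, s6, s7}

Sat(¬recv) = {s0, s1, s4, s5, s6, s7}
E[¬recv U lock]: least fixpoint, start Z0 = Sat(lock) = {s0, s2, s4, s6, s7}, add states in Sat(¬recv) with some successor in Z. Z1 = {s0, s2, s4, s5, s6, s7}; fixed.
Sat(E[¬recv U lock]) = {s0, s2, s4, s5, s6, s7}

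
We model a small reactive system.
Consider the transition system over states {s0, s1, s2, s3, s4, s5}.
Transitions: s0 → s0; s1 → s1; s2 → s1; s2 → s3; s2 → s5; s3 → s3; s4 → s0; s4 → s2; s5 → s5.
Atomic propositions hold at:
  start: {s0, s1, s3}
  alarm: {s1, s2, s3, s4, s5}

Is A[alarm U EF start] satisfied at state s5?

No

EF start: least fixpoint, start Z0 = {s0, s1, s3}, add states with some successor in Z. Z1 = {s0, s1, s2, s3, s4}; fixed.
Sat(EF start) = {s0, s1, s2, s3, s4}
A[alarm U EF start]: least fixpoint, start Z0 = Sat(EF start) = {s0, s1, s2, s3, s4}, add states in Sat(alarm) with every successor in Z. Already a fixed point.
Sat(A[alarm U EF start]) = {s0, s1, s2, s3, s4}
s5 ∉ Sat(A[alarm U EF start]) = {s0, s1, s2, s3, s4}, so the formula does not hold at s5.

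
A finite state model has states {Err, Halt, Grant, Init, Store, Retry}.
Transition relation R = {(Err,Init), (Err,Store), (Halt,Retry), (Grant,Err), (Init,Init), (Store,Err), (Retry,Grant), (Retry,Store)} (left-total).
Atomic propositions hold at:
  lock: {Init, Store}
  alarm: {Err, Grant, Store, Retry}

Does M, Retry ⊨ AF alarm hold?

Yes

AF alarm: least fixpoint, start Z0 = {Err, Grant, Store, Retry}, add states with every successor in Z. Z1 = {Err, Halt, Grant, Store, Retry}; fixed.
Sat(AF alarm) = {Err, Halt, Grant, Store, Retry}
Retry ∈ Sat(AF alarm) = {Err, Halt, Grant, Store, Retry}, so the formula holds at Retry.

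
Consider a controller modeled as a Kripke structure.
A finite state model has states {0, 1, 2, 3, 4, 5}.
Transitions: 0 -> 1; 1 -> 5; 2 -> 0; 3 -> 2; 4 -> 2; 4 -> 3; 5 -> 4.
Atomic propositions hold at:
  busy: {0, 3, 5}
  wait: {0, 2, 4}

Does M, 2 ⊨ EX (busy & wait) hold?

Yes

Sat(busy & wait) = {0}
Sat(EX (busy & wait)) = {s : some successor in {0}} = {2}
2 ∈ Sat(EX (busy & wait)) = {2}, so the formula holds at 2.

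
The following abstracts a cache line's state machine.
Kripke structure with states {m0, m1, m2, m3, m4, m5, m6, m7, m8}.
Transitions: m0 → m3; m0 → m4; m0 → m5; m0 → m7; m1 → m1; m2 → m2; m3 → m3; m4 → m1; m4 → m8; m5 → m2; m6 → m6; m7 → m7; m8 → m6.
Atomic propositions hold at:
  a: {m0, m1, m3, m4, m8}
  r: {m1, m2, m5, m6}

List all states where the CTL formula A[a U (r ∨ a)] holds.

{m0, m1, m2, m3, m4, m5, m6, m8}

Sat(r ∨ a) = {m0, m1, m2, m3, m4, m5, m6, m8}
A[a U (r ∨ a)]: least fixpoint, start Z0 = Sat((r ∨ a)) = {m0, m1, m2, m3, m4, m5, m6, m8}, add states in Sat(a) with every successor in Z. Already a fixed point.
Sat(A[a U (r ∨ a)]) = {m0, m1, m2, m3, m4, m5, m6, m8}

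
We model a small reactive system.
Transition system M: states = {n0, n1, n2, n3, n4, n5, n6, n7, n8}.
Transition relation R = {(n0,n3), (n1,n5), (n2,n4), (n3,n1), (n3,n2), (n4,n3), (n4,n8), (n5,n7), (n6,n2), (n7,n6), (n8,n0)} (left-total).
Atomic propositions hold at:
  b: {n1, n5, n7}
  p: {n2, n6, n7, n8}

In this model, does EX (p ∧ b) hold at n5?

Yes

Sat(p ∧ b) = {n7}
Sat(EX (p ∧ b)) = {s : some successor in {n7}} = {n5}
n5 ∈ Sat(EX (p ∧ b)) = {n5}, so the formula holds at n5.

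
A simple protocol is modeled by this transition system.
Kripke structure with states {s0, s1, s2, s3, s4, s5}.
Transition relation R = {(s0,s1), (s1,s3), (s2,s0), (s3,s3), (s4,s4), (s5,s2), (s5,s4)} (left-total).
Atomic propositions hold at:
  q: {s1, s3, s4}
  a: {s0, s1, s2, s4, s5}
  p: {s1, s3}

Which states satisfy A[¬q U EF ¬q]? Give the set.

Sat(¬q) = {s0, s2, s5}
EF ¬q: least fixpoint, start Z0 = {s0, s2, s5}, add states with some successor in Z. Already a fixed point.
Sat(EF ¬q) = {s0, s2, s5}
A[¬q U EF ¬q]: least fixpoint, start Z0 = Sat(EF ¬q) = {s0, s2, s5}, add states in Sat(¬q) with every successor in Z. Already a fixed point.
Sat(A[¬q U EF ¬q]) = {s0, s2, s5}

{s0, s2, s5}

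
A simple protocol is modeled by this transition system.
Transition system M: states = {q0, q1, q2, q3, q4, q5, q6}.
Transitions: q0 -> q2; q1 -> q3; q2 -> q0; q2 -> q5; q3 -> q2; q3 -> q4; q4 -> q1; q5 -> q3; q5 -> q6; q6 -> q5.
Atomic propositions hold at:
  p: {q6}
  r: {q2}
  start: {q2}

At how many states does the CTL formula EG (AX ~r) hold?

Sat(~r) = {q0, q1, q3, q4, q5, q6}
Sat(AX ~r) = {s : every successor in {q0, q1, q3, q4, q5, q6}} = {q1, q2, q4, q5, q6}
EG (AX ~r): greatest fixpoint, start Z0 = {q1, q2, q4, q5, q6}, keep only states in Sat with some successor in Z. Z1 = {q2, q4, q5, q6}; Z2 = {q2, q5, q6}; fixed.
Sat(EG (AX ~r)) = {q2, q5, q6}
|Sat(EG (AX ~r))| = |{q2, q5, q6}| = 3.

3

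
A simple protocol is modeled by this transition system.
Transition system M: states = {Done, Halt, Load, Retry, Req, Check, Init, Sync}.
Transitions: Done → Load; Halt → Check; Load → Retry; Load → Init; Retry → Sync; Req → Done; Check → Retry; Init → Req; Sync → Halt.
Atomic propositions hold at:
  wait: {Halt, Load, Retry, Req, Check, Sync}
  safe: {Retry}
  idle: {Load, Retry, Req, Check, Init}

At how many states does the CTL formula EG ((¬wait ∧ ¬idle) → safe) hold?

5

Sat(¬wait) = {Done, Init}
Sat(¬idle) = {Done, Halt, Sync}
Sat(¬wait ∧ ¬idle) = {Done}
Sat((¬wait ∧ ¬idle) → safe) = {Halt, Load, Retry, Req, Check, Init, Sync}
EG ((¬wait ∧ ¬idle) → safe): greatest fixpoint, start Z0 = {Halt, Load, Retry, Req, Check, Init, Sync}, keep only states in Sat with some successor in Z. Z1 = {Halt, Load, Retry, Check, Init, Sync}; Z2 = {Halt, Load, Retry, Check, Sync}; fixed.
Sat(EG ((¬wait ∧ ¬idle) → safe)) = {Halt, Load, Retry, Check, Sync}
|Sat(EG ((¬wait ∧ ¬idle) → safe))| = |{Halt, Load, Retry, Check, Sync}| = 5.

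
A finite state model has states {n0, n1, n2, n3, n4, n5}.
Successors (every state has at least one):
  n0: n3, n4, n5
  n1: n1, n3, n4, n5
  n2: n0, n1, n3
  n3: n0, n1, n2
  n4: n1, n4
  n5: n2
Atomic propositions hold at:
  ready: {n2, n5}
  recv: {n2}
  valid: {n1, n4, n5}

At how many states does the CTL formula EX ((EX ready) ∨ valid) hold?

Sat(EX ready) = {s : some successor in {n2, n5}} = {n0, n1, n3, n5}
Sat((EX ready) ∨ valid) = {n0, n1, n3, n4, n5}
Sat(EX ((EX ready) ∨ valid)) = {s : some successor in {n0, n1, n3, n4, n5}} = {n0, n1, n2, n3, n4}
|Sat(EX ((EX ready) ∨ valid))| = |{n0, n1, n2, n3, n4}| = 5.

5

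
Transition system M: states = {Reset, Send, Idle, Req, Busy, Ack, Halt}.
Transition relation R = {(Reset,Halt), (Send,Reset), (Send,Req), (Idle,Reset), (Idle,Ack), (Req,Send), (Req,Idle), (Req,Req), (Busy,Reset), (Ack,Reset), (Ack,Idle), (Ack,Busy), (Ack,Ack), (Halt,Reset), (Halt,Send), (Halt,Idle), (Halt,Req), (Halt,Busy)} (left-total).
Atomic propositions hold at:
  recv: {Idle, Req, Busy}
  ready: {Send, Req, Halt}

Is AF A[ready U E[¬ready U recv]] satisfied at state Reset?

Sat(¬ready) = {Reset, Idle, Busy, Ack}
E[¬ready U recv]: least fixpoint, start Z0 = Sat(recv) = {Idle, Req, Busy}, add states in Sat(¬ready) with some successor in Z. Z1 = {Idle, Req, Busy, Ack}; fixed.
Sat(E[¬ready U recv]) = {Idle, Req, Busy, Ack}
A[ready U E[¬ready U recv]]: least fixpoint, start Z0 = Sat(E[¬ready U recv]) = {Idle, Req, Busy, Ack}, add states in Sat(ready) with every successor in Z. Already a fixed point.
Sat(A[ready U E[¬ready U recv]]) = {Idle, Req, Busy, Ack}
AF A[ready U E[¬ready U recv]]: least fixpoint, start Z0 = {Idle, Req, Busy, Ack}, add states with every successor in Z. Already a fixed point.
Sat(AF A[ready U E[¬ready U recv]]) = {Idle, Req, Busy, Ack}
Reset ∉ Sat(AF A[ready U E[¬ready U recv]]) = {Idle, Req, Busy, Ack}, so the formula does not hold at Reset.

No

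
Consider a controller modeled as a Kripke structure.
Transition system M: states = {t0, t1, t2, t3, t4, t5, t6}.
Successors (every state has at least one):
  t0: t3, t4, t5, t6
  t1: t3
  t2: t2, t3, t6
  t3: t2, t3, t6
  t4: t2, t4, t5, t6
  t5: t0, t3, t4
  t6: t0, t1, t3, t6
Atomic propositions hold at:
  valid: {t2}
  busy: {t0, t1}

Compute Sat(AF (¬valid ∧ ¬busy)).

{t0, t1, t3, t4, t5, t6}

Sat(¬valid) = {t0, t1, t3, t4, t5, t6}
Sat(¬busy) = {t2, t3, t4, t5, t6}
Sat(¬valid ∧ ¬busy) = {t3, t4, t5, t6}
AF (¬valid ∧ ¬busy): least fixpoint, start Z0 = {t3, t4, t5, t6}, add states with every successor in Z. Z1 = {t0, t1, t3, t4, t5, t6}; fixed.
Sat(AF (¬valid ∧ ¬busy)) = {t0, t1, t3, t4, t5, t6}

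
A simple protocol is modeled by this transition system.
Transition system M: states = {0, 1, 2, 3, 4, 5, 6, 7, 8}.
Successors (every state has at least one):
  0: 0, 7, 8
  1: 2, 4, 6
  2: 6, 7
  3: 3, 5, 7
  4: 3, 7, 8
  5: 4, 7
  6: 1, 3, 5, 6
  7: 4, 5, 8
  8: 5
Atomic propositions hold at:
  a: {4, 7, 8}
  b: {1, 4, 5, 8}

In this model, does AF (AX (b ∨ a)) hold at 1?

Sat(b ∨ a) = {1, 4, 5, 7, 8}
Sat(AX (b ∨ a)) = {s : every successor in {1, 4, 5, 7, 8}} = {5, 7, 8}
AF (AX (b ∨ a)): least fixpoint, start Z0 = {5, 7, 8}, add states with every successor in Z. Already a fixed point.
Sat(AF (AX (b ∨ a))) = {5, 7, 8}
1 ∉ Sat(AF (AX (b ∨ a))) = {5, 7, 8}, so the formula does not hold at 1.

No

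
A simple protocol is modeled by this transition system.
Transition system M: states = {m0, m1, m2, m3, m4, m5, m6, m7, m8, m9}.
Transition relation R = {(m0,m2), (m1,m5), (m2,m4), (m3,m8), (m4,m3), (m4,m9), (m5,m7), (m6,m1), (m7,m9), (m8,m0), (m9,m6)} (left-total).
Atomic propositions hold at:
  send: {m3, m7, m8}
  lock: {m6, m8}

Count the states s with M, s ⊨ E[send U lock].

3

E[send U lock]: least fixpoint, start Z0 = Sat(lock) = {m6, m8}, add states in Sat(send) with some successor in Z. Z1 = {m3, m6, m8}; fixed.
Sat(E[send U lock]) = {m3, m6, m8}
|Sat(E[send U lock])| = |{m3, m6, m8}| = 3.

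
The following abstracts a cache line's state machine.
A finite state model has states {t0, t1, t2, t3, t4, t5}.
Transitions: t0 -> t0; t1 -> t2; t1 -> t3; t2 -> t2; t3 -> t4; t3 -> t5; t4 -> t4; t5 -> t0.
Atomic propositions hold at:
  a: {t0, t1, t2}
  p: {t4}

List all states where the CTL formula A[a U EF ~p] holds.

Sat(~p) = {t0, t1, t2, t3, t5}
EF ~p: least fixpoint, start Z0 = {t0, t1, t2, t3, t5}, add states with some successor in Z. Already a fixed point.
Sat(EF ~p) = {t0, t1, t2, t3, t5}
A[a U EF ~p]: least fixpoint, start Z0 = Sat(EF ~p) = {t0, t1, t2, t3, t5}, add states in Sat(a) with every successor in Z. Already a fixed point.
Sat(A[a U EF ~p]) = {t0, t1, t2, t3, t5}

{t0, t1, t2, t3, t5}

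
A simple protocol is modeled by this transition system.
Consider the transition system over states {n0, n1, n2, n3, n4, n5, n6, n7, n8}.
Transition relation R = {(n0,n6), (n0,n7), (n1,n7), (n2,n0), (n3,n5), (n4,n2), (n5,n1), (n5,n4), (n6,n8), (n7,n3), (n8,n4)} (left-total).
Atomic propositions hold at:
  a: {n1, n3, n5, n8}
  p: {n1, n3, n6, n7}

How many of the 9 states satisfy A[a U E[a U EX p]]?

5

Sat(EX p) = {s : some successor in {n1, n3, n6, n7}} = {n0, n1, n5, n7}
E[a U EX p]: least fixpoint, start Z0 = Sat(EX p) = {n0, n1, n5, n7}, add states in Sat(a) with some successor in Z. Z1 = {n0, n1, n3, n5, n7}; fixed.
Sat(E[a U EX p]) = {n0, n1, n3, n5, n7}
A[a U E[a U EX p]]: least fixpoint, start Z0 = Sat(E[a U EX p]) = {n0, n1, n3, n5, n7}, add states in Sat(a) with every successor in Z. Already a fixed point.
Sat(A[a U E[a U EX p]]) = {n0, n1, n3, n5, n7}
|Sat(A[a U E[a U EX p]])| = |{n0, n1, n3, n5, n7}| = 5.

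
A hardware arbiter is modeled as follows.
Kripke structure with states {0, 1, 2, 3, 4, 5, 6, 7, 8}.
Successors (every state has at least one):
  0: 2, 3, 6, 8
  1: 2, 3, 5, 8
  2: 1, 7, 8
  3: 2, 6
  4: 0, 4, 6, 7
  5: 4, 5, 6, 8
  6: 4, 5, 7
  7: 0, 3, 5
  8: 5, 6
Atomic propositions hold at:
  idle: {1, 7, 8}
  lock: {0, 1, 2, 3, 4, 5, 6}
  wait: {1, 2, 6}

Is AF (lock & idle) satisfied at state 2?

No

Sat(lock & idle) = {1}
AF (lock & idle): least fixpoint, start Z0 = {1}, add states with every successor in Z. Already a fixed point.
Sat(AF (lock & idle)) = {1}
2 ∉ Sat(AF (lock & idle)) = {1}, so the formula does not hold at 2.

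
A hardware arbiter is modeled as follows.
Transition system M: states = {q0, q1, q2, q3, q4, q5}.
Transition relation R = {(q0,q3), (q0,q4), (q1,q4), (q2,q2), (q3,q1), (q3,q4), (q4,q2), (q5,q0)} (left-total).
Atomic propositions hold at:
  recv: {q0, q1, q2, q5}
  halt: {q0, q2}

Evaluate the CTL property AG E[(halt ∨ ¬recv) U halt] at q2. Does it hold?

Yes

Sat(¬recv) = {q3, q4}
Sat(halt ∨ ¬recv) = {q0, q2, q3, q4}
E[(halt ∨ ¬recv) U halt]: least fixpoint, start Z0 = Sat(halt) = {q0, q2}, add states in Sat(halt ∨ ¬recv) with some successor in Z. Z1 = {q0, q2, q4}; Z2 = {q0, q2, q3, q4}; fixed.
Sat(E[(halt ∨ ¬recv) U halt]) = {q0, q2, q3, q4}
AG E[(halt ∨ ¬recv) U halt]: greatest fixpoint, start Z0 = {q0, q2, q3, q4}, keep only states in Sat with every successor in Z. Z1 = {q0, q2, q4}; Z2 = {q2, q4}; fixed.
Sat(AG E[(halt ∨ ¬recv) U halt]) = {q2, q4}
q2 ∈ Sat(AG E[(halt ∨ ¬recv) U halt]) = {q2, q4}, so the formula holds at q2.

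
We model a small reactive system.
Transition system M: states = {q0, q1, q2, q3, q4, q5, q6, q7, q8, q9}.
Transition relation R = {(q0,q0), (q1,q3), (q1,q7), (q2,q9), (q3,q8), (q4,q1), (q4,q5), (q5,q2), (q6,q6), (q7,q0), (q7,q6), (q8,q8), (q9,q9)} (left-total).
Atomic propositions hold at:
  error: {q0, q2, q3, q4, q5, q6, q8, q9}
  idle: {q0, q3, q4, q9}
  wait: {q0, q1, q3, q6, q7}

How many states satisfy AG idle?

AG idle: greatest fixpoint, start Z0 = {q0, q3, q4, q9}, keep only states in Sat with every successor in Z. Z1 = {q0, q9}; fixed.
Sat(AG idle) = {q0, q9}
|Sat(AG idle)| = |{q0, q9}| = 2.

2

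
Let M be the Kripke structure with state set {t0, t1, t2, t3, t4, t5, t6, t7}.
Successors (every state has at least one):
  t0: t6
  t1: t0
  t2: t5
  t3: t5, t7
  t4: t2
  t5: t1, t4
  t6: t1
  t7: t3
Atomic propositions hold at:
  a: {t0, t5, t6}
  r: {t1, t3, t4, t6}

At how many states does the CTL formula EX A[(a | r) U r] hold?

7

Sat(a | r) = {t0, t1, t3, t4, t5, t6}
A[(a | r) U r]: least fixpoint, start Z0 = Sat(r) = {t1, t3, t4, t6}, add states in Sat(a | r) with every successor in Z. Z1 = {t0, t1, t3, t4, t5, t6}; fixed.
Sat(A[(a | r) U r]) = {t0, t1, t3, t4, t5, t6}
Sat(EX A[(a | r) U r]) = {s : some successor in {t0, t1, t3, t4, t5, t6}} = {t0, t1, t2, t3, t5, t6, t7}
|Sat(EX A[(a | r) U r])| = |{t0, t1, t2, t3, t5, t6, t7}| = 7.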